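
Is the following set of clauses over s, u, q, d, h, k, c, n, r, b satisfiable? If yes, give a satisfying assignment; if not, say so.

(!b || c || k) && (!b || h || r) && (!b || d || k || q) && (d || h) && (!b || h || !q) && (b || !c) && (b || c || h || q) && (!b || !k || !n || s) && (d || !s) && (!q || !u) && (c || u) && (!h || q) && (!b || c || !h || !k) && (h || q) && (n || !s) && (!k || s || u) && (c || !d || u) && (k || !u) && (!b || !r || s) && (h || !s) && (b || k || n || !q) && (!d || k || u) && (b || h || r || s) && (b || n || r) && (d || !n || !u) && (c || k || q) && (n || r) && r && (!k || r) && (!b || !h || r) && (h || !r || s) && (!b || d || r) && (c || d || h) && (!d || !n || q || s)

s = True, u = False, q = True, d = True, h = True, k = True, c = True, n = True, r = True, b = True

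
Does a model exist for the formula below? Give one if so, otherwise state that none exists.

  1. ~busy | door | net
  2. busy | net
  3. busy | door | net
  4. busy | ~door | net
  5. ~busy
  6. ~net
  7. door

Case net = True:
  Clause (~net) is falsified — contradiction.
Case net = False:
  (busy | net) forces busy = True.
  Clause (~busy) is falsified — contradiction.
Both cases fail, so the formula is unsatisfiable.

The formula is unsatisfiable.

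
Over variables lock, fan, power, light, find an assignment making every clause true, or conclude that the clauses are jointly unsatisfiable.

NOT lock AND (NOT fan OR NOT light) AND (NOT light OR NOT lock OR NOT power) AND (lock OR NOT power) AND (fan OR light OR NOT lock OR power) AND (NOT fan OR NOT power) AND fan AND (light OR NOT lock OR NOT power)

lock = False, fan = True, power = False, light = False

Unit clause (NOT lock) forces lock = False.
In (lock OR NOT power) only NOT power is left, so power = False.
Unit clause (fan) forces fan = True.
In (NOT fan OR NOT light) only NOT light is left, so light = False.
All clauses satisfied.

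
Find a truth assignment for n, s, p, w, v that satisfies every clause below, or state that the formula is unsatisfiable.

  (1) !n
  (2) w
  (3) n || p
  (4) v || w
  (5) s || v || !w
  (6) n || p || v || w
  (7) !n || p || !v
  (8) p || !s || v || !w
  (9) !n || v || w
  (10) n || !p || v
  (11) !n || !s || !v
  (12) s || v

Unit clause (!n) forces n = False.
Unit clause (w) forces w = True.
In (n || p) only p is left, so p = True.
In (n || !p || v) only v is left, so v = True.
Set s = True.
All clauses satisfied.

n = False; s = True; p = True; w = True; v = True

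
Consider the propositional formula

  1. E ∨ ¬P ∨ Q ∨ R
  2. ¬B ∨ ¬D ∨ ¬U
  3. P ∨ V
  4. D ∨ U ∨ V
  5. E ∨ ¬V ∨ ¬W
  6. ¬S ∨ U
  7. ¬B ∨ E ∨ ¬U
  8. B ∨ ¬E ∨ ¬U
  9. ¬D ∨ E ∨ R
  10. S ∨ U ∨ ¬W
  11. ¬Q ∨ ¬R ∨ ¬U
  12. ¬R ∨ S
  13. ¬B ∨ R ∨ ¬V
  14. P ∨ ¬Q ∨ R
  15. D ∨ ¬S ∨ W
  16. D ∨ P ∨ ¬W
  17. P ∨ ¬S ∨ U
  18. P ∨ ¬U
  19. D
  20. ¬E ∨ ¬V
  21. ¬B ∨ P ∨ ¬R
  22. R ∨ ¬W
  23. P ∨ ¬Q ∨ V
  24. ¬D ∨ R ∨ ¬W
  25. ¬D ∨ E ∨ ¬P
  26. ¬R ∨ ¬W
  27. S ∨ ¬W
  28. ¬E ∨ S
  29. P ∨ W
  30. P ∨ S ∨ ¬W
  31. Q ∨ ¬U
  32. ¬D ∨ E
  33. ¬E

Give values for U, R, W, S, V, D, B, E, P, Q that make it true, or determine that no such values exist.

UNSATISFIABLE

Case D = True:
  (¬D ∨ E) forces E = True.
  Clause (¬E) is falsified — contradiction.
Case D = False:
  Clause (D) is falsified — contradiction.
Both cases fail, so the formula is unsatisfiable.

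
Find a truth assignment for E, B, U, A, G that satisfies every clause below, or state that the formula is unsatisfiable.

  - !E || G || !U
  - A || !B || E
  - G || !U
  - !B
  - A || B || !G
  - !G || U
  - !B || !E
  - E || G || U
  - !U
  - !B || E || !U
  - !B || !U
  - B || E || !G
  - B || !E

Case B = True:
  Clause (!B) is falsified — contradiction.
Case B = False:
  (!U) forces U = False.
  (!G || U) forces G = False.
  (E || G || U) forces E = True.
  Clause (B || !E) is falsified — contradiction.
Both cases fail, so the formula is unsatisfiable.

Unsatisfiable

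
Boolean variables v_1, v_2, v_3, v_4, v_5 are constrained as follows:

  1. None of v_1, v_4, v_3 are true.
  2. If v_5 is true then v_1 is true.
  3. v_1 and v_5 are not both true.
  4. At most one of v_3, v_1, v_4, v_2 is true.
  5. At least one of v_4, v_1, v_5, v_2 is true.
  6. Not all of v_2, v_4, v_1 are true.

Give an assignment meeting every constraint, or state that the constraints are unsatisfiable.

v_1 = False; v_2 = True; v_3 = False; v_4 = False; v_5 = False

  (1) {v_1, v_4, v_3}: 0 true — none ✓
  (2) v_5=F ⇒ v_1: vacuous ✓
  (3) v_1=F, v_5=F — not both ✓
  (4) {v_3, v_1, v_4, v_2}: 1 true — at most one ✓
  (5) {v_4, v_1, v_5, v_2}: 1 true — at least one ✓
  (6) {v_2, v_4, v_1}: 1/3 true — not all ✓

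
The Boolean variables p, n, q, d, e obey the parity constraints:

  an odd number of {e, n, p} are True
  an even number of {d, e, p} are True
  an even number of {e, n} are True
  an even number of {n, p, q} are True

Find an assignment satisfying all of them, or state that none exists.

p=T, n=T, q=F, d=F, e=T

{e, n, p}: 3 true → odd ✓
{d, e, p}: 2 true → even ✓
{e, n}: 2 true → even ✓
{n, p, q}: 2 true → even ✓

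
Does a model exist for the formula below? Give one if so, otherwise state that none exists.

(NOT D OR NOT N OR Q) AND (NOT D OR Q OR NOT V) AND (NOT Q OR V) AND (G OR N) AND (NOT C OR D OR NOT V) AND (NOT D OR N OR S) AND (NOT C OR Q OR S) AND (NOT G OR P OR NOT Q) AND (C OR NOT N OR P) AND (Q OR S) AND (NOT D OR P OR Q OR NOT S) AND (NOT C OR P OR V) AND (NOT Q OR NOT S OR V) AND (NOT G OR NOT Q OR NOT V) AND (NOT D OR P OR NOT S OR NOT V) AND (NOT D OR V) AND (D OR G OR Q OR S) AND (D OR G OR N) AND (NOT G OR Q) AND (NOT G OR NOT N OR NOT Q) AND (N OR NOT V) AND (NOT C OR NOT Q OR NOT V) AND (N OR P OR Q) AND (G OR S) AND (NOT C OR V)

Q = False, C = False, V = True, P = True, D = False, G = False, N = True, S = True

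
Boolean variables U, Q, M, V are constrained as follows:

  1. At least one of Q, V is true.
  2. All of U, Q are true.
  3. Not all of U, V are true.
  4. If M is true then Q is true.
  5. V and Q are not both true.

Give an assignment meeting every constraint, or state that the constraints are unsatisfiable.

U = True, Q = True, M = False, V = False

  (1) {Q, V}: 1 true — at least one ✓
  (2) {U, Q}: all 2 true ✓
  (3) {U, V}: 1/2 true — not all ✓
  (4) M=F ⇒ Q: vacuous ✓
  (5) V=F, Q=T — not both ✓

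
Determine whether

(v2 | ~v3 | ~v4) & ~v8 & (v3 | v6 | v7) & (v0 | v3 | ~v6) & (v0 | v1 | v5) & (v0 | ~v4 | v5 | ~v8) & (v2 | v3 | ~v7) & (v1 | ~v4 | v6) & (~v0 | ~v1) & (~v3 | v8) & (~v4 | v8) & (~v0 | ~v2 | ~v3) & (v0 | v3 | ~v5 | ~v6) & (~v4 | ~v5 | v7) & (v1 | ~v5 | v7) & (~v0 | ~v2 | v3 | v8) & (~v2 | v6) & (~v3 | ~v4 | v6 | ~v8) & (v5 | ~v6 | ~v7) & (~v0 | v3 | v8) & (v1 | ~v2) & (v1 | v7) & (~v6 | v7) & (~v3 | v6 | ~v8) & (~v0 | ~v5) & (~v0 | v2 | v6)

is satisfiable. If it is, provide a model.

Case v8 = True:
  Clause (~v8) is falsified — contradiction.
Case v8 = False:
  (~v3 | v8) forces v3 = False.
  (~v4 | v8) forces v4 = False.
  (~v0 | v3 | v8) forces v0 = False.
  (v0 | v3 | ~v6) forces v6 = False.
  (v3 | v6 | v7) forces v7 = True.
  (v2 | v3 | ~v7) forces v2 = True.
  Clause (~v2 | v6) is falsified — contradiction.
Both cases fail, so the formula is unsatisfiable.

Unsatisfiable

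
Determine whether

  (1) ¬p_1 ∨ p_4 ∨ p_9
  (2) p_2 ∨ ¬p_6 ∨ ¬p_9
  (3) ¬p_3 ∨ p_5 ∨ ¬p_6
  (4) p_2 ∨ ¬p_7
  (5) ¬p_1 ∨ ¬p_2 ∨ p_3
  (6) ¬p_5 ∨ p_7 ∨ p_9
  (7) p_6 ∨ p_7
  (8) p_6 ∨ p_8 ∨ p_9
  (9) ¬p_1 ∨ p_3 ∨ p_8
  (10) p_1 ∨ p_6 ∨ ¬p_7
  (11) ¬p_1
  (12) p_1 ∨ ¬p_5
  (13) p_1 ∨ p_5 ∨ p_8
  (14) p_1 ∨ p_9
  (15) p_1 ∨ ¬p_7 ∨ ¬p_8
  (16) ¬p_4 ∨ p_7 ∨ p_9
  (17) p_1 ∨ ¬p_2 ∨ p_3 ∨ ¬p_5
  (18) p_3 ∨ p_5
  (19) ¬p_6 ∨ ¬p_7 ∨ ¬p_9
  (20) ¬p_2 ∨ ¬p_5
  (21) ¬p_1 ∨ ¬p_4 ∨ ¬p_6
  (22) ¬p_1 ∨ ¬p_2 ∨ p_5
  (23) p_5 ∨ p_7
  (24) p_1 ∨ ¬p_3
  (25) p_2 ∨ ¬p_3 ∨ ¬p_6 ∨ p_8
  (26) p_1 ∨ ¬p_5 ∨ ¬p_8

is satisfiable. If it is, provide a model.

Unsatisfiable — no assignment works.

Case p_3 = True:
  (¬p_1) forces p_1 = False.
  Clause (p_1 ∨ ¬p_3) is falsified — contradiction.
Case p_3 = False:
  (¬p_1) forces p_1 = False.
  (p_1 ∨ ¬p_5) forces p_5 = False.
  Clause (p_3 ∨ p_5) is falsified — contradiction.
Both cases fail, so the formula is unsatisfiable.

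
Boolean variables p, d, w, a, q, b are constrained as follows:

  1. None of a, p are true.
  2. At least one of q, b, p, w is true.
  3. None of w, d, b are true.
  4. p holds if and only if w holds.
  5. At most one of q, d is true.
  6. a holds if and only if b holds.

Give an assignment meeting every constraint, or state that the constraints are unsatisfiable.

p = False, d = False, w = False, a = False, q = True, b = False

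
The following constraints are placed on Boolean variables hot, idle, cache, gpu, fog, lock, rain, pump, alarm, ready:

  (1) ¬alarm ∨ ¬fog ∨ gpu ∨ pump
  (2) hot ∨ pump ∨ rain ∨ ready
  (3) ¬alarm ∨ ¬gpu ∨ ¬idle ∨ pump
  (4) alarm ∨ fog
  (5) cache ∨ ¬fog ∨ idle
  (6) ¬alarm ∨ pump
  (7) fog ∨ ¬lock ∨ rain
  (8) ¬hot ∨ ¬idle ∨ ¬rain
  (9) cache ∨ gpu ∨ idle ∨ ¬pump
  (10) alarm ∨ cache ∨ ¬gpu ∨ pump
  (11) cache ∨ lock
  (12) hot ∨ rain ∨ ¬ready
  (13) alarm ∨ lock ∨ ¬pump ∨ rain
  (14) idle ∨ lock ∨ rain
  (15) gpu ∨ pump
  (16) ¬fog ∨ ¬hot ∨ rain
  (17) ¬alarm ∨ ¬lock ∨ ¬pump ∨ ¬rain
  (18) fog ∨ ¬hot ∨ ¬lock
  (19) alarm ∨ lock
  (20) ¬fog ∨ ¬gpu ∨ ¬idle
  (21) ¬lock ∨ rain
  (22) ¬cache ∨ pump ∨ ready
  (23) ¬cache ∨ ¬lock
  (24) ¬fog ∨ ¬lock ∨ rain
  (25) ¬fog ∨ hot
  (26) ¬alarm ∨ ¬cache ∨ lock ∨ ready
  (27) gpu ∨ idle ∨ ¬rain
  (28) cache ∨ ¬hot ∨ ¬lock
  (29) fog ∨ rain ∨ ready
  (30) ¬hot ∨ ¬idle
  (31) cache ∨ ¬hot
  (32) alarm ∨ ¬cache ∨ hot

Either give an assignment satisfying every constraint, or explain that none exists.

hot=T, idle=F, cache=T, gpu=T, fog=T, lock=F, rain=T, pump=T, alarm=T, ready=T

Set hot = True.
  then (¬hot ∨ ¬idle) forces idle = False.
  then (cache ∨ ¬hot) forces cache = True.
  then (¬cache ∨ ¬lock) forces lock = False.
  then (idle ∨ lock ∨ rain) forces rain = True.
  then (alarm ∨ lock) forces alarm = True.
  then (¬alarm ∨ ¬cache ∨ lock ∨ ready) forces ready = True.
  then (gpu ∨ idle ∨ ¬rain) forces gpu = True.
  then (¬alarm ∨ pump) forces pump = True.
Set fog = True.
All clauses satisfied.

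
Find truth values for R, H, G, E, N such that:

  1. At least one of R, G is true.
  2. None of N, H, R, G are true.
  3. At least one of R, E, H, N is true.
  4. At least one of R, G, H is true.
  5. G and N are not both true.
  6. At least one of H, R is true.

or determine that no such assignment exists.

Case R = True:
  Constraint (2) is violated (R=T) — contradiction.
Case R = False:
  (1) with R=F forces G = True.
  Constraint (2) is violated (G=T) — contradiction.
Both cases fail — unsatisfiable.

Unsatisfiable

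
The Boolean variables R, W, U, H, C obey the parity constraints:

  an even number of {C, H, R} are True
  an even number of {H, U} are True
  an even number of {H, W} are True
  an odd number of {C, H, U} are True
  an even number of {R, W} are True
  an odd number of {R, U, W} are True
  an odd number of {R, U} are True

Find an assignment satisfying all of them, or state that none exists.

Unsatisfiable

Adding constraints 1, 2, 3, 4, 5 mod 2: every variable appears an even number of times on the left, so the left side is 0.
But the right sides sum to 1 (mod 2). 0 ≠ 1 — the system is inconsistent.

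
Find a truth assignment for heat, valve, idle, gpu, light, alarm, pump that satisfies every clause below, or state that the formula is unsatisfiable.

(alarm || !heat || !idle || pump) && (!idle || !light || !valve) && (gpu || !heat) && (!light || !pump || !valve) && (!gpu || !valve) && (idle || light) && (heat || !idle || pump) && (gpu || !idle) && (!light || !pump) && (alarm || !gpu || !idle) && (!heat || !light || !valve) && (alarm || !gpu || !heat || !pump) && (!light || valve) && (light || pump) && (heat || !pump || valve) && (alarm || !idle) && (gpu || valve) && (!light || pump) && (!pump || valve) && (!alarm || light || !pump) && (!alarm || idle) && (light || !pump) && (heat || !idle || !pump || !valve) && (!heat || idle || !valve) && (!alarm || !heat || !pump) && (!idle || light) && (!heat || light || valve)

Unsatisfiable

Case light = True:
  (!light || !pump) forces pump = False.
  Clause (!light || pump) is falsified — contradiction.
Case light = False:
  (idle || light) forces idle = True.
  Clause (!idle || light) is falsified — contradiction.
Both cases fail, so the formula is unsatisfiable.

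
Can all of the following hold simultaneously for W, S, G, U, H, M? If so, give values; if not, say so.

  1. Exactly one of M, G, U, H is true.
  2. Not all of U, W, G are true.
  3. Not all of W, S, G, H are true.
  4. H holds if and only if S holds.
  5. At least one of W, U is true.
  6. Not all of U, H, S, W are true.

W: False, S: False, G: False, U: True, H: False, M: False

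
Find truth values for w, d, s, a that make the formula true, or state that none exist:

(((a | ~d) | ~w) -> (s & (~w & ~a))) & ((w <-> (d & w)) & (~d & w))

Case w = True: the formula simplifies to ~((a | ~d)) & (d & ~d).
  d = True: the conjunct ~d is False.
  d = False: the conjunct ~((a | ~d)) becomes ~((a | True)) = False.
Case w = False: the conjunct w is False.
Both cases fail — unsatisfiable.

UNSATISFIABLE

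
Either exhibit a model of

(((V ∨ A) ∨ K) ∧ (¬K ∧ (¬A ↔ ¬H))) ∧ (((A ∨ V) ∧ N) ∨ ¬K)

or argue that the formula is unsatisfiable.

H = False; V = True; K = False; N = True; A = False

  ((V ∨ A) ∨ K) ∧ (¬K ∧ (¬A ↔ ¬H)) = True
    (V ∨ A) ∨ K = True
      V ∨ A = True
    ¬K ∧ (¬A ↔ ¬H) = True
      ¬K = True
      ¬A ↔ ¬H = True
        ¬A = True
        ¬H = True
  ((A ∨ V) ∧ N) ∨ ¬K = True
    (A ∨ V) ∧ N = True
      A ∨ V = True
    ¬K = True
Both conjuncts True, so the formula holds.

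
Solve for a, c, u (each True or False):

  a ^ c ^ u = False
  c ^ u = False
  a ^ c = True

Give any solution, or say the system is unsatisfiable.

a: False; c: True; u: True

a ^ c ^ u = F ^ T ^ T = False ✓
c ^ u = T ^ T = False ✓
a ^ c = F ^ T = True ✓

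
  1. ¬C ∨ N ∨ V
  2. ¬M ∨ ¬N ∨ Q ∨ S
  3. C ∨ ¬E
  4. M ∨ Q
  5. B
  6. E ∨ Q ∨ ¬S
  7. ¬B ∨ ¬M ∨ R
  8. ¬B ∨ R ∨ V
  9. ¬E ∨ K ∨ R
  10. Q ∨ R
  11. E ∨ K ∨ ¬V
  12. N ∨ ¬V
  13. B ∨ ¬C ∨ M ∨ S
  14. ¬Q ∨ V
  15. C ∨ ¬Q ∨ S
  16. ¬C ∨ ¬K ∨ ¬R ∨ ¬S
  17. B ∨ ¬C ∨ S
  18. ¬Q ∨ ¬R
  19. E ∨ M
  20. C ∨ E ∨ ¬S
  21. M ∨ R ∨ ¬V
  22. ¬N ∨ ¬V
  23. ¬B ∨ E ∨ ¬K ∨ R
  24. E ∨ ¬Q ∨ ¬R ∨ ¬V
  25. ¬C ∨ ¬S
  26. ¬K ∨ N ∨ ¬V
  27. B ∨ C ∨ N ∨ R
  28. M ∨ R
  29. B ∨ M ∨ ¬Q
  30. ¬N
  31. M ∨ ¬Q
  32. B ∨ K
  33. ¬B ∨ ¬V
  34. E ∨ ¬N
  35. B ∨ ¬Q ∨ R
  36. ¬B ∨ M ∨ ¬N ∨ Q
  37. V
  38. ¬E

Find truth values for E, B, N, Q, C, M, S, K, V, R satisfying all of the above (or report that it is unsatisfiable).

Case V = True:
  (B) forces B = True.
  Clause (¬B ∨ ¬V) is falsified — contradiction.
Case V = False:
  Clause (V) is falsified — contradiction.
Both cases fail, so the formula is unsatisfiable.

The formula is unsatisfiable.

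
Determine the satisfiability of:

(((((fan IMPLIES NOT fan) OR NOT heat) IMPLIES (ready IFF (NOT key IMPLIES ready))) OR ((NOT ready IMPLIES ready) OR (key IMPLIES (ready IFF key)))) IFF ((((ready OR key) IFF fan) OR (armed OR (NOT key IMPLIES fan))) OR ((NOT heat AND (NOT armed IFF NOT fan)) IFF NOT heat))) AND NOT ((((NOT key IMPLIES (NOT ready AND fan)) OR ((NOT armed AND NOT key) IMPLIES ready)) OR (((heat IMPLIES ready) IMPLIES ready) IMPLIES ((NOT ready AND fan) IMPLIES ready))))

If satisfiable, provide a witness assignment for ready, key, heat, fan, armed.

The formula is unsatisfiable.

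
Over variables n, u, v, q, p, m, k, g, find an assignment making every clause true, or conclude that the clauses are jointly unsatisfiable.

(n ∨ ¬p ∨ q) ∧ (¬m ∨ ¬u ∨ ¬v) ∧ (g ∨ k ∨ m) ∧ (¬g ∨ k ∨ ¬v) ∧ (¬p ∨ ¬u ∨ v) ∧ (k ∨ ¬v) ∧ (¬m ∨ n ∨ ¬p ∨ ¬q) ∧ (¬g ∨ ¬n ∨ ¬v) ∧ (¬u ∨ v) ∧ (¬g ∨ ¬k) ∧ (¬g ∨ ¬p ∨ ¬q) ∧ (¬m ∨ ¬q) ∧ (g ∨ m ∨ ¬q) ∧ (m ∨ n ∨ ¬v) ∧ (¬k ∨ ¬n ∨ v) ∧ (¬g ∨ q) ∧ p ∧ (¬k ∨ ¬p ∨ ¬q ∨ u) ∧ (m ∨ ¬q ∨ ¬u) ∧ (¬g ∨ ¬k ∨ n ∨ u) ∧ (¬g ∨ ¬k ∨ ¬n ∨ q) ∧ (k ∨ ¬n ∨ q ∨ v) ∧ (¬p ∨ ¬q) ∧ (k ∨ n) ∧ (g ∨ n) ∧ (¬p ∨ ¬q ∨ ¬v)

n: True, u: True, v: True, q: False, p: True, m: False, k: True, g: False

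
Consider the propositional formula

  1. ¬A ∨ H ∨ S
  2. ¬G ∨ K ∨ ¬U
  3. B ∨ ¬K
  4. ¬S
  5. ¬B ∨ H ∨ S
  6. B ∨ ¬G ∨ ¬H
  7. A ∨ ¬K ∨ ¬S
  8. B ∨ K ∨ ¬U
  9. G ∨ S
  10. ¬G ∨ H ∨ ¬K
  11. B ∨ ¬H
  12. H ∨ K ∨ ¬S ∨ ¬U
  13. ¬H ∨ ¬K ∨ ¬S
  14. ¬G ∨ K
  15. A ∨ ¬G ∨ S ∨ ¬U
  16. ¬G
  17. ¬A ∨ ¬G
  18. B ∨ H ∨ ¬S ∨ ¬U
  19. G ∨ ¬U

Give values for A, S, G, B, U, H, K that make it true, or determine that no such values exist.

Case S = True:
  Clause (¬S) is falsified — contradiction.
Case S = False:
  (G ∨ S) forces G = True.
  Clause (¬G) is falsified — contradiction.
Both cases fail, so the formula is unsatisfiable.

No satisfying assignment exists.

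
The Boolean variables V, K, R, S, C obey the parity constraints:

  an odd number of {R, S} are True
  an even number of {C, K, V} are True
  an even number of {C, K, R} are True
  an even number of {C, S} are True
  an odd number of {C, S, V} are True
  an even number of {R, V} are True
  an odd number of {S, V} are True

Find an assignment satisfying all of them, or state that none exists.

V = True, K = True, R = True, S = False, C = False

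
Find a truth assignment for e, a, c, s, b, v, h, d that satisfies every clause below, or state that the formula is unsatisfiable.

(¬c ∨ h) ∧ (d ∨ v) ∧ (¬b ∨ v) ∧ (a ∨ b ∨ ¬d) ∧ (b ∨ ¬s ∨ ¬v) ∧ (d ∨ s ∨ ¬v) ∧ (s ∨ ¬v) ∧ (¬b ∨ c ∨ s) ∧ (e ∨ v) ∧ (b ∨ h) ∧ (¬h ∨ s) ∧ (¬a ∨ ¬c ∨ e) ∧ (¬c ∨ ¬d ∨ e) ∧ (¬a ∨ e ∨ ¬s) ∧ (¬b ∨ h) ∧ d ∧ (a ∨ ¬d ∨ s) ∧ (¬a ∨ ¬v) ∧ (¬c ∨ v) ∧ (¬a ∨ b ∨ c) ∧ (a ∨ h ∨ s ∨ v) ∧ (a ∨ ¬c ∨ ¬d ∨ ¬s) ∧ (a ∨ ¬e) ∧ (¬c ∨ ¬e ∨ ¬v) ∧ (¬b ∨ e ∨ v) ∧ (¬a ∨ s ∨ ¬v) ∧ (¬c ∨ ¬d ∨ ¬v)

Unit clause (d) forces d = True.
Set e = False.
  then (e ∨ v) forces v = True.
  then (¬c ∨ ¬d ∨ e) forces c = False.
  then (¬a ∨ ¬v) forces a = False.
  then (a ∨ b ∨ ¬d) forces b = True.
  then (s ∨ ¬v) forces s = True.
  then (¬b ∨ h) forces h = True.
All clauses satisfied.

e: False, a: False, c: False, s: True, b: True, v: True, h: True, d: True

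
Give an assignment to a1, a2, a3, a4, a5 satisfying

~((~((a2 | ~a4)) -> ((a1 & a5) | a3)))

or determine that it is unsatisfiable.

a1: False, a2: False, a3: False, a4: True, a5: True

  ~((~((a2 | ~a4)) -> ((a1 & a5) | a3))) = True
    ~((a2 | ~a4)) -> ((a1 & a5) | a3) = False
      ~((a2 | ~a4)) = True
        a2 | ~a4 = False
          ~a4 = False
      (a1 & a5) | a3 = False
        a1 & a5 = False
The formula evaluates to True.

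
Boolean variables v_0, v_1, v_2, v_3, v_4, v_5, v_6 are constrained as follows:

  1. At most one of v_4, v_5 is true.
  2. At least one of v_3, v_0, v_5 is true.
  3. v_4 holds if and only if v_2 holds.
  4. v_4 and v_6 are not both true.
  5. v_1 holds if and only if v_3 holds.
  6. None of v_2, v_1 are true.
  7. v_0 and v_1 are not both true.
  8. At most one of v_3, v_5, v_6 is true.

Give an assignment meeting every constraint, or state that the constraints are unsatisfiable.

v_0 = True; v_1 = False; v_2 = False; v_3 = False; v_4 = False; v_5 = True; v_6 = False

  (1) {v_4, v_5}: 1 true — at most one ✓
  (2) {v_3, v_0, v_5}: 2 true — at least one ✓
  (3) v_4=F, v_2=F — same ✓
  (4) v_4=F, v_6=F — not both ✓
  (5) v_1=F, v_3=F — same ✓
  (6) {v_2, v_1}: 0 true — none ✓
  (7) v_0=T, v_1=F — not both ✓
  (8) {v_3, v_5, v_6}: 1 true — at most one ✓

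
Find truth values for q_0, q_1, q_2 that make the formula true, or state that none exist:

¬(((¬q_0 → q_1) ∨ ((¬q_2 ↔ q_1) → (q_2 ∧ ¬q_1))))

Unsatisfiable

Case q_1 = True: the formula becomes ¬((True ∨ q_2)) = False.
Case q_1 = False: the formula simplifies to ¬((q_0 ∨ (q_2 → q_2))).
  q_2 = True: this becomes ¬((q_0 ∨ True)) = False.
  q_2 = False: this becomes ¬((q_0 ∨ True)) = False.
Both cases fail — unsatisfiable.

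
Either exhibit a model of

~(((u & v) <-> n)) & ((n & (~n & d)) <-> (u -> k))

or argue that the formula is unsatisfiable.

u = True, d = False, k = False, v = False, n = True

  ~(((u & v) <-> n)) = True
    (u & v) <-> n = False
      u & v = False
  (n & (~n & d)) <-> (u -> k) = True
    n & (~n & d) = False
      ~n & d = False
        ~n = False
    u -> k = False
Both conjuncts True, so the formula holds.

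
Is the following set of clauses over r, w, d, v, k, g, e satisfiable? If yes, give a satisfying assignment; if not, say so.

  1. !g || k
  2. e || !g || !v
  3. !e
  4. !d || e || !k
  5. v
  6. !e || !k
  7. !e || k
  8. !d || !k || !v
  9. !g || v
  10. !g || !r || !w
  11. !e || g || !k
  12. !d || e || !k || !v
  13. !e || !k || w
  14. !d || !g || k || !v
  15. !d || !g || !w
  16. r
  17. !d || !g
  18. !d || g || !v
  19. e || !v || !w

r: True; w: False; d: False; v: True; k: False; g: False; e: False

Unit clause (!e) forces e = False.
Unit clause (v) forces v = True.
Unit clause (r) forces r = True.
In (e || !v || !w) only !w is left, so w = False.
In (e || !g || !v) only !g is left, so g = False.
In (!d || g || !v) only !d is left, so d = False.
Set k = False.
All clauses satisfied.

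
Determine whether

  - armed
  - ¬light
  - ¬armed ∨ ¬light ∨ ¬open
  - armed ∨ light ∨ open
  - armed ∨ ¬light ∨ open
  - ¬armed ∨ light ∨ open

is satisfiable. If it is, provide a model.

Unit clause (armed) forces armed = True.
Unit clause (¬light) forces light = False.
In (¬armed ∨ light ∨ open) only open is left, so open = True.
Check each clause:
  (armed): armed holds.
  (¬light): ¬light holds.
  (¬armed ∨ ¬light ∨ ¬open): ¬light holds.
  (armed ∨ light ∨ open): armed holds.
  (armed ∨ ¬light ∨ open): armed holds.
  (¬armed ∨ light ∨ open): open holds.
All clauses satisfied.

open: True, armed: True, light: False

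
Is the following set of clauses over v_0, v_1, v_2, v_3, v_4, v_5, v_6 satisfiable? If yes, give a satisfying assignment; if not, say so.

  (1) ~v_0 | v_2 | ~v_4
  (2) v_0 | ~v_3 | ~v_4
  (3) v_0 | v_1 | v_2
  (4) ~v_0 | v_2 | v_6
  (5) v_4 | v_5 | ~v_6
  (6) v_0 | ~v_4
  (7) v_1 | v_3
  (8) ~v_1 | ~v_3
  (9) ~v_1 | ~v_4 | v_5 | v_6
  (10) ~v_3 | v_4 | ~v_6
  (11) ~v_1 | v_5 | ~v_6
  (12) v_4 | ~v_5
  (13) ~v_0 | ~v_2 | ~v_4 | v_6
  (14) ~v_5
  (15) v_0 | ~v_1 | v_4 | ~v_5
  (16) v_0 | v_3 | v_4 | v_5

Unit clause (~v_5) forces v_5 = False.
Set v_0 = True.
Set v_1 = False.
  then (v_1 | v_3) forces v_3 = True.
Try v_2 = False:
  (~v_0 | v_2 | ~v_4) forces v_4 = False.
  (~v_0 | v_2 | v_6) forces v_6 = True.
  clause (v_4 | v_5 | ~v_6) is falsified — backtrack.
So v_2 = True.
Set v_4 = True.
  then (~v_0 | ~v_2 | ~v_4 | v_6) forces v_6 = True.
All clauses satisfied.

v_0 = True, v_1 = False, v_2 = True, v_3 = True, v_4 = True, v_5 = False, v_6 = True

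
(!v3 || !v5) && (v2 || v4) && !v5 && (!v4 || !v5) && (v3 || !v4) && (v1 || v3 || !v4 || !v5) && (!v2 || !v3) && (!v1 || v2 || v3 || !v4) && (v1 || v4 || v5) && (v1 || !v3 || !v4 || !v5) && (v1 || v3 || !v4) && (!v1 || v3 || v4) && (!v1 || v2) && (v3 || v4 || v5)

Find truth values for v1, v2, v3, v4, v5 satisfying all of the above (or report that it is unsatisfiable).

v1 = False; v2 = False; v3 = True; v4 = True; v5 = False

Unit clause (!v5) forces v5 = False.
Try v1 = True:
  (!v1 || v2) forces v2 = True.
  (!v2 || !v3) forces v3 = False.
  (v3 || !v4) forces v4 = False.
  clause (!v1 || v3 || v4) is falsified — backtrack.
So v1 = False.
  then (v1 || v4 || v5) forces v4 = True.
  then (v1 || v3 || !v4) forces v3 = True.
  then (!v2 || !v3) forces v2 = False.
All clauses satisfied.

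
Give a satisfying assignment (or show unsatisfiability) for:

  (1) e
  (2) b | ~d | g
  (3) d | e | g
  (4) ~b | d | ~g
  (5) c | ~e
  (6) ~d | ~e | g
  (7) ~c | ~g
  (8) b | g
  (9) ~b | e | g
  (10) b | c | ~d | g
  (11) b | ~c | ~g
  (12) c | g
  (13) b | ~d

e = True; c = True; d = False; g = False; b = True

Unit clause (e) forces e = True.
In (c | ~e) only c is left, so c = True.
In (~c | ~g) only ~g is left, so g = False.
In (b | g) only b is left, so b = True.
In (~d | ~e | g) only ~d is left, so d = False.
All clauses satisfied.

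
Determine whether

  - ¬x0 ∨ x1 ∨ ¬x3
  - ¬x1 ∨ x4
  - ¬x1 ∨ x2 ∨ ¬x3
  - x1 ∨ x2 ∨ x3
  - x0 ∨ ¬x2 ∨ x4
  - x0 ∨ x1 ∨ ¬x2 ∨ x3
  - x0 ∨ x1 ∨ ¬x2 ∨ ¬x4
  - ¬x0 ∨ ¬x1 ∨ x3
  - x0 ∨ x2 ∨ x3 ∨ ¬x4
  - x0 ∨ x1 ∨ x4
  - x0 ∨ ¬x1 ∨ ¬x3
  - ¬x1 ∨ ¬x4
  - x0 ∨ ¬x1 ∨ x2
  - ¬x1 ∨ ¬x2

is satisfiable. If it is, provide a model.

x0 = True, x1 = False, x2 = True, x3 = False, x4 = True

Set x0 = True.
Try x1 = True:
  (¬x1 ∨ x4) forces x4 = True.
  clause (¬x1 ∨ ¬x4) is falsified — backtrack.
So x1 = False.
  then (¬x0 ∨ x1 ∨ ¬x3) forces x3 = False.
  then (x1 ∨ x2 ∨ x3) forces x2 = True.
Set x4 = True.
All clauses satisfied.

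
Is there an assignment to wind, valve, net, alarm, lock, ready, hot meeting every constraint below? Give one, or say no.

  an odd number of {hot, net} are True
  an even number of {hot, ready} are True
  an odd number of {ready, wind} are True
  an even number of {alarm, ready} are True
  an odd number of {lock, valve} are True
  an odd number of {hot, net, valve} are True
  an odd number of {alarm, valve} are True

wind = False, valve = False, net = False, alarm = True, lock = True, ready = True, hot = True

{hot, net}: 1 true → odd ✓
{hot, ready}: 2 true → even ✓
{ready, wind}: 1 true → odd ✓
{alarm, ready}: 2 true → even ✓
{lock, valve}: 1 true → odd ✓
{hot, net, valve}: 1 true → odd ✓
{alarm, valve}: 1 true → odd ✓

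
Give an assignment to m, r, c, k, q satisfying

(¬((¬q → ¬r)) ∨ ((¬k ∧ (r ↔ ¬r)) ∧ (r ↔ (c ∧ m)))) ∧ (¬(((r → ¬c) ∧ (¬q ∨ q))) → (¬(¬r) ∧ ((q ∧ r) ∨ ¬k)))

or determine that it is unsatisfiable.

m=F, r=T, c=F, k=T, q=F

  ¬((¬q → ¬r)) ∨ ((¬k ∧ (r ↔ ¬r)) ∧ (r ↔ (c ∧ m))) = True
    ¬((¬q → ¬r)) = True
      ¬q → ¬r = False
        ¬q = True
        ¬r = False
    (¬k ∧ (r ↔ ¬r)) ∧ (r ↔ (c ∧ m)) = False
      ¬k ∧ (r ↔ ¬r) = False
        ¬k = False
        r ↔ ¬r = False
          ¬r = False
      r ↔ (c ∧ m) = False
        c ∧ m = False
  ¬(((r → ¬c) ∧ (¬q ∨ q))) → (¬(¬r) ∧ ((q ∧ r) ∨ ¬k)) = True
    ¬(((r → ¬c) ∧ (¬q ∨ q))) = False
      (r → ¬c) ∧ (¬q ∨ q) = True
        r → ¬c = True
          ¬c = True
        ¬q ∨ q = True
          ¬q = True
    ¬(¬r) ∧ ((q ∧ r) ∨ ¬k) = False
      ¬(¬r) = True
        ¬r = False
      (q ∧ r) ∨ ¬k = False
        q ∧ r = False
        ¬k = False
Both conjuncts True, so the formula holds.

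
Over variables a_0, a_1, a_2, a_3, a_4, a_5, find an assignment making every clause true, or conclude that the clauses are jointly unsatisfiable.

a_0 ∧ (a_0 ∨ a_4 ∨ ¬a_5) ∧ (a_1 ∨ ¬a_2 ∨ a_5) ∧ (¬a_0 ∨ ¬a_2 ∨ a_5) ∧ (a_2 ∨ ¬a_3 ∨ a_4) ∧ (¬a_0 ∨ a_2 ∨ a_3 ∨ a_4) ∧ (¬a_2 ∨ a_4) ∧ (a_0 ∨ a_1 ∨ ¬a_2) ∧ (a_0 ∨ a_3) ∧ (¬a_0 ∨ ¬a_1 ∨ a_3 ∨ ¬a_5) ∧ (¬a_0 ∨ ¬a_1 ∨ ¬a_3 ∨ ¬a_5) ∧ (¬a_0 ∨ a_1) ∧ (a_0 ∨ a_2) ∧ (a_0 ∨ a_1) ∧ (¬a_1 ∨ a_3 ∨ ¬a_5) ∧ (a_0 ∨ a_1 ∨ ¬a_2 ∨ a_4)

a_0 = True, a_1 = True, a_2 = False, a_3 = True, a_4 = True, a_5 = False

Unit clause (a_0) forces a_0 = True.
In (¬a_0 ∨ a_1) only a_1 is left, so a_1 = True.
Try a_2 = True:
  (¬a_0 ∨ ¬a_2 ∨ a_5) forces a_5 = True.
  (¬a_2 ∨ a_4) forces a_4 = True.
  (¬a_0 ∨ ¬a_1 ∨ a_3 ∨ ¬a_5) forces a_3 = True.
  clause (¬a_0 ∨ ¬a_1 ∨ ¬a_3 ∨ ¬a_5) is falsified — backtrack.
So a_2 = False.
Set a_3 = True.
  then (a_2 ∨ ¬a_3 ∨ a_4) forces a_4 = True.
  then (¬a_0 ∨ ¬a_1 ∨ ¬a_3 ∨ ¬a_5) forces a_5 = False.
All clauses satisfied.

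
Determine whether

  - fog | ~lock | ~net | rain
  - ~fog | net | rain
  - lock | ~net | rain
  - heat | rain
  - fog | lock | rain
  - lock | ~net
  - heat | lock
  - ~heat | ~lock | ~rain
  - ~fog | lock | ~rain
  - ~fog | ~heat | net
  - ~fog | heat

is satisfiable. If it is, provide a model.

fog=F, rain=T, lock=F, net=F, heat=T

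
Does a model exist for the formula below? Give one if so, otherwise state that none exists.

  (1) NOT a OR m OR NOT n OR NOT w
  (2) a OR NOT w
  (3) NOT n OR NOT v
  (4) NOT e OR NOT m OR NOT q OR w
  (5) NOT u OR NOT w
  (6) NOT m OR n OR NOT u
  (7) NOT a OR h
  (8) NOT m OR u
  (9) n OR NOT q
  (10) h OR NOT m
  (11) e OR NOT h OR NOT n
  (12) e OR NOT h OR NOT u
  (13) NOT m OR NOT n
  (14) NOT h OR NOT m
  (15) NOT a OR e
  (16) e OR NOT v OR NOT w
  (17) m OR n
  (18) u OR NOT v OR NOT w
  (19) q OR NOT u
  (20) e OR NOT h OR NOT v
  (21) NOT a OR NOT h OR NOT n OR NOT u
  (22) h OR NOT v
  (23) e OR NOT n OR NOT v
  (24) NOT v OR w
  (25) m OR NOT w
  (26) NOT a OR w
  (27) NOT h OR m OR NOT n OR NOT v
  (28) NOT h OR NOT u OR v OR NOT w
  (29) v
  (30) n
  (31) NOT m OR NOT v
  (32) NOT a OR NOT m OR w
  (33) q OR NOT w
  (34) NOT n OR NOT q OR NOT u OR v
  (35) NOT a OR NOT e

The formula is unsatisfiable.

Case n = True:
  (NOT n OR NOT v) forces v = False.
  Clause (v) is falsified — contradiction.
Case n = False:
  Clause (n) is falsified — contradiction.
Both cases fail, so the formula is unsatisfiable.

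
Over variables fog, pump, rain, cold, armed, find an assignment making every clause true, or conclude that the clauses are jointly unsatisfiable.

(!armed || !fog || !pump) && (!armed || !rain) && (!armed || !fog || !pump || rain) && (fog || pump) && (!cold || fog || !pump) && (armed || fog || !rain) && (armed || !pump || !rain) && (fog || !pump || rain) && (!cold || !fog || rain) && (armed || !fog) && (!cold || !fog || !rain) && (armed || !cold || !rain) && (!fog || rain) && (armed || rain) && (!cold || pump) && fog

UNSATISFIABLE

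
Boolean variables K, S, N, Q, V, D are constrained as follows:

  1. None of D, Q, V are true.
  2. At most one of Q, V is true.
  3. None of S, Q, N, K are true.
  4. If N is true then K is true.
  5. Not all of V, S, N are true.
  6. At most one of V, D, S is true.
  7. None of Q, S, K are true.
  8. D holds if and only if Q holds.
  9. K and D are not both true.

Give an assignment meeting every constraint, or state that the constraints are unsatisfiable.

K: False, S: False, N: False, Q: False, V: False, D: False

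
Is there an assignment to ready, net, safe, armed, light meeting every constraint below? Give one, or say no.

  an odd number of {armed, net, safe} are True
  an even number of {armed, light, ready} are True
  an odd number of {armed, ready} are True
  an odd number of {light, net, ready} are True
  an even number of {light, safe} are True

No satisfying assignment exists.

Adding constraints 1, 3, 4, 5 mod 2: every variable appears an even number of times on the left, so the left side is 0.
But the right sides sum to 1 (mod 2). 0 ≠ 1 — the system is inconsistent.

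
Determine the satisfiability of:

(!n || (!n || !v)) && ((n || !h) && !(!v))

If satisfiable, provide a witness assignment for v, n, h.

v = True, n = False, h = False

  !n || (!n || !v) = True
    !n = True
    !n || !v = True
      !n = True
      !v = False
  (n || !h) && !(!v) = True
    n || !h = True
      !h = True
    !(!v) = True
      !v = False
Both conjuncts True, so the formula holds.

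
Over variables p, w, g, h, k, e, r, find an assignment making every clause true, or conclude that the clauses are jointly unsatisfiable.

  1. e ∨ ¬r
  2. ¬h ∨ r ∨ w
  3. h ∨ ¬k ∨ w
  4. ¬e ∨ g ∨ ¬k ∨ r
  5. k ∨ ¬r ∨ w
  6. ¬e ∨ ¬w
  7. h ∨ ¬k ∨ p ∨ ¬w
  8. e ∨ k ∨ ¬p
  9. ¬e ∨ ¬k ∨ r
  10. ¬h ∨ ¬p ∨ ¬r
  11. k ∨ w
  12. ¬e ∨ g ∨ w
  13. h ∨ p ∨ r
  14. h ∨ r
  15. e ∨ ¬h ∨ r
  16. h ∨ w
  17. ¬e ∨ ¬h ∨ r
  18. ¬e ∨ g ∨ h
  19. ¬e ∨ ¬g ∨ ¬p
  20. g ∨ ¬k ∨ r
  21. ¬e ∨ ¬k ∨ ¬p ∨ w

Set p = False.
Try w = True:
  (¬e ∨ ¬w) forces e = False.
  (e ∨ ¬r) forces r = False.
  (h ∨ p ∨ r) forces h = True.
  clause (e ∨ ¬h ∨ r) is falsified — backtrack.
So w = False.
  then (k ∨ w) forces k = True.
  then (h ∨ w) forces h = True.
  then (¬h ∨ r ∨ w) forces r = True.
  then (e ∨ ¬r) forces e = True.
  then (¬e ∨ g ∨ w) forces g = True.
All clauses satisfied.

p: False; w: False; g: True; h: True; k: True; e: True; r: True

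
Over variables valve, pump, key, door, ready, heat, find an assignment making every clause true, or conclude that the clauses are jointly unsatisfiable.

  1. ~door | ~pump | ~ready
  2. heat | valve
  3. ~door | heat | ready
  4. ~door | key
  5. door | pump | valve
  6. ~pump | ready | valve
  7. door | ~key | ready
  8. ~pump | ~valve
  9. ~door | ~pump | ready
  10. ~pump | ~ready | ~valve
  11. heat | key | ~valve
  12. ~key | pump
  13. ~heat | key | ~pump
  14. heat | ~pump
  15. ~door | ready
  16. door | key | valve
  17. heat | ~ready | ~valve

Set valve = False.
  then (heat | valve) forces heat = True.
Try pump = False:
  (door | pump | valve) forces door = True.
  (~door | key) forces key = True.
  clause (~key | pump) is falsified — backtrack.
So pump = True.
  then (~pump | ready | valve) forces ready = True.
  then (~heat | key | ~pump) forces key = True.
  then (~door | ~pump | ~ready) forces door = False.
All clauses satisfied.

valve = False, pump = True, key = True, door = False, ready = True, heat = True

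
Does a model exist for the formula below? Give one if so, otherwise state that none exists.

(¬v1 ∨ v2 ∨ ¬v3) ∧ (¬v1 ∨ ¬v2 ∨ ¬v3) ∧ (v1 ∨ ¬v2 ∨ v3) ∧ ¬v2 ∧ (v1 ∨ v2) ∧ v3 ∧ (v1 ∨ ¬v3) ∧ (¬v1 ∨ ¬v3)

Unsatisfiable

Case v2 = True:
  Clause (¬v2) is falsified — contradiction.
Case v2 = False:
  (v1 ∨ v2) forces v1 = True.
  (¬v1 ∨ v2 ∨ ¬v3) forces v3 = False.
  Clause (v3) is falsified — contradiction.
Both cases fail, so the formula is unsatisfiable.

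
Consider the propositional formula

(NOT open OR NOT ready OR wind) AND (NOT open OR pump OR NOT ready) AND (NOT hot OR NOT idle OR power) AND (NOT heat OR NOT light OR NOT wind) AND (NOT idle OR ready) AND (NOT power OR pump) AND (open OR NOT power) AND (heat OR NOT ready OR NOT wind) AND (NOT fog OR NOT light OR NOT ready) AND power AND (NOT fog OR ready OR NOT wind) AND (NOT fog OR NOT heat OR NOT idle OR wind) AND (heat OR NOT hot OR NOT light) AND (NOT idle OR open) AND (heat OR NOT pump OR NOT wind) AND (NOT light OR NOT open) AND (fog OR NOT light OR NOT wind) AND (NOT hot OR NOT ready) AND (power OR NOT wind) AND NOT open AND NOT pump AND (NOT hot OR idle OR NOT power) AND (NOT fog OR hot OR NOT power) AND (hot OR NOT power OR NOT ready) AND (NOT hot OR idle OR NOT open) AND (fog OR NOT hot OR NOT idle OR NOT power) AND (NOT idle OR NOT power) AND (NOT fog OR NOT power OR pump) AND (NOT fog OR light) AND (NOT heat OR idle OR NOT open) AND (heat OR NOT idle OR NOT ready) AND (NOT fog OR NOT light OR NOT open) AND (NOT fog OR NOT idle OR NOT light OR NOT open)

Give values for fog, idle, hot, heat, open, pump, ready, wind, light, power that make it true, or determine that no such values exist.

Unsatisfiable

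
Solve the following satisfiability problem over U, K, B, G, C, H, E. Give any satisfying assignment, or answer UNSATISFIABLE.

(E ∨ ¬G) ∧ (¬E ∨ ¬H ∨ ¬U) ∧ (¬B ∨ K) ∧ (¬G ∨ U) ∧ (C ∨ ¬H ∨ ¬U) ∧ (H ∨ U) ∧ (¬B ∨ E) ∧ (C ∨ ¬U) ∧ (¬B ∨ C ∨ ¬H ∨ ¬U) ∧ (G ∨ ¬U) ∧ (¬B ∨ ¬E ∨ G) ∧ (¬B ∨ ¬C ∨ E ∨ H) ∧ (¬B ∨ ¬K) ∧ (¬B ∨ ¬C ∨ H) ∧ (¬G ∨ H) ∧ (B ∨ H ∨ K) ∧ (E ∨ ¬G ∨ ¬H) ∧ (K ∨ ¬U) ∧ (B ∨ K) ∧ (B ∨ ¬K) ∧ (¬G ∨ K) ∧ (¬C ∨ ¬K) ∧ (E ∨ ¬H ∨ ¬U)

Unsatisfiable — no assignment works.

Case K = True:
  (¬B ∨ ¬K) forces B = False.
  Clause (B ∨ ¬K) is falsified — contradiction.
Case K = False:
  (¬B ∨ K) forces B = False.
  Clause (B ∨ K) is falsified — contradiction.
Both cases fail, so the formula is unsatisfiable.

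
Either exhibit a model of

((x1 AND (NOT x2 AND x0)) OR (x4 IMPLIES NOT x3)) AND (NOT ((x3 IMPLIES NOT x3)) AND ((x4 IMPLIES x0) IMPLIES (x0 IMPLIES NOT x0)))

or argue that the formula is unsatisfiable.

x0=F; x1=T; x2=F; x3=T; x4=F

  (x1 AND (NOT x2 AND x0)) OR (x4 IMPLIES NOT x3) = True
    x1 AND (NOT x2 AND x0) = False
      NOT x2 AND x0 = False
        NOT x2 = True
    x4 IMPLIES NOT x3 = True
      NOT x3 = False
  NOT ((x3 IMPLIES NOT x3)) AND ((x4 IMPLIES x0) IMPLIES (x0 IMPLIES NOT x0)) = True
    NOT ((x3 IMPLIES NOT x3)) = True
      x3 IMPLIES NOT x3 = False
        NOT x3 = False
    (x4 IMPLIES x0) IMPLIES (x0 IMPLIES NOT x0) = True
      x4 IMPLIES x0 = True
      x0 IMPLIES NOT x0 = True
        NOT x0 = True
Both conjuncts True, so the formula holds.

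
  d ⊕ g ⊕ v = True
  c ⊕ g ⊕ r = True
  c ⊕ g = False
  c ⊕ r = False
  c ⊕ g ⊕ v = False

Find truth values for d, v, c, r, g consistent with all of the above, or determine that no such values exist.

d = False, v = False, c = True, r = True, g = True

d ⊕ g ⊕ v = F ⊕ T ⊕ F = True ✓
c ⊕ g ⊕ r = T ⊕ T ⊕ T = True ✓
c ⊕ g = T ⊕ T = False ✓
c ⊕ r = T ⊕ T = False ✓
c ⊕ g ⊕ v = T ⊕ T ⊕ F = False ✓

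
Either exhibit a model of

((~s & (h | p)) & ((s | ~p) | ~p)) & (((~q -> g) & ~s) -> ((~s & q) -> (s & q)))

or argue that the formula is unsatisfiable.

g=F, p=F, q=F, s=F, h=T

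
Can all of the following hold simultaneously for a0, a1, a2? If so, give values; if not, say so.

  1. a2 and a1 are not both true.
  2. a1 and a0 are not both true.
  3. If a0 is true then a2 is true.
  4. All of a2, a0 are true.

a0 = True, a1 = False, a2 = True

  (1) a2=T, a1=F — not both ✓
  (2) a1=F, a0=T — not both ✓
  (3) a0=T ⇒ a2: T ✓
  (4) {a2, a0}: all 2 true ✓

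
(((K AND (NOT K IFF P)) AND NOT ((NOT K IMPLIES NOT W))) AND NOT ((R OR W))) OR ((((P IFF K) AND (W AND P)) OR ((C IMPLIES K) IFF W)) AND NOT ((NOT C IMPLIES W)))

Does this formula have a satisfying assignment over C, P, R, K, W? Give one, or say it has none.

No satisfying assignment exists.

Case W = True: the formula becomes (((K AND (NOT K IFF P)) AND NOT K) AND False) OR ((((P IFF K) AND P) OR (C IMPLIES K)) AND False) = False.
Case W = False: the formula simplifies to NOT ((C IMPLIES K)) AND NOT C.
  C = True: the conjunct NOT C is False.
  C = False: the conjunct NOT ((C IMPLIES K)) becomes NOT ((False IMPLIES K)) = False.
Both cases fail — unsatisfiable.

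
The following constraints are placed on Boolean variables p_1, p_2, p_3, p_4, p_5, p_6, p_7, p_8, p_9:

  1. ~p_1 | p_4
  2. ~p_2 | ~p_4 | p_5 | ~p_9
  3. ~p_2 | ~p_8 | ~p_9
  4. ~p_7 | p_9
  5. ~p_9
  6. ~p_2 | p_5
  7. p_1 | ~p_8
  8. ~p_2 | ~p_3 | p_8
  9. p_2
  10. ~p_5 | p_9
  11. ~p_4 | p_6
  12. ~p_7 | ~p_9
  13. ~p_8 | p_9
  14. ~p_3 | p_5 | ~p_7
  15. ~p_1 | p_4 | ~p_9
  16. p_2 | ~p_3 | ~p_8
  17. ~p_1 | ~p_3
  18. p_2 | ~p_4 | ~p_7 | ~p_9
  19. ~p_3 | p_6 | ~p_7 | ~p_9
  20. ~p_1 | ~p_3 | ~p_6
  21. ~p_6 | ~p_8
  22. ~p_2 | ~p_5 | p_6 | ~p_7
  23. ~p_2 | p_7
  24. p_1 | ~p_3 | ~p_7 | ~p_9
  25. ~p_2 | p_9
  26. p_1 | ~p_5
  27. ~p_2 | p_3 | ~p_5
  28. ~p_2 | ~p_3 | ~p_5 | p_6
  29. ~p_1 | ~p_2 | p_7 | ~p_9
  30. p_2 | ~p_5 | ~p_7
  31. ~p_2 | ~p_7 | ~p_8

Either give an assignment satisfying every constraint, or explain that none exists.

UNSATISFIABLE

Case p_2 = True:
  (~p_9) forces p_9 = False.
  Clause (~p_2 | p_9) is falsified — contradiction.
Case p_2 = False:
  Clause (p_2) is falsified — contradiction.
Both cases fail, so the formula is unsatisfiable.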